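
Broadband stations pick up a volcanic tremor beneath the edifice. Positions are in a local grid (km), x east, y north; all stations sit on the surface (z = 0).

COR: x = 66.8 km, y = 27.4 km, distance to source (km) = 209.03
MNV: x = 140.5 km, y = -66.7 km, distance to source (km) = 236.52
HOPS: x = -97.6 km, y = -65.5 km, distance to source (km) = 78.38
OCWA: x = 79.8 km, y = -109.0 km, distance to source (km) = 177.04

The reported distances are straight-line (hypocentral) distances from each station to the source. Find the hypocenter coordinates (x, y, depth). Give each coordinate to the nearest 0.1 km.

Each station gives a sphere (x−x_i)² + (y−y_i)² + z² = d_i² (stations at z=0).
Subtracting the COR sphere from MNV and HOPS: z² cancels, leaving linear equations in x and y:
147.4 x − 188.2 y = 6727.97
-328.8 x − 185.8 y = 46153.13
Solving: x ≈ -83.300, y ≈ -100.991 km (keep extra digits for the depth step; rounded: -83.3, -101.0).
Then from the COR sphere: z² = 209.03² − (x − 66.8)² − (y − 27.4)² with x = -83.300, y = -100.991, so z ≈ 68.405 ≈ 68.4 km.
Check against OCWA (with the unrounded solution): distance 177.05 ≈ 177.04 km. ✓

x ≈ -83.3 km, y ≈ -101.0 km, depth ≈ 68.4 km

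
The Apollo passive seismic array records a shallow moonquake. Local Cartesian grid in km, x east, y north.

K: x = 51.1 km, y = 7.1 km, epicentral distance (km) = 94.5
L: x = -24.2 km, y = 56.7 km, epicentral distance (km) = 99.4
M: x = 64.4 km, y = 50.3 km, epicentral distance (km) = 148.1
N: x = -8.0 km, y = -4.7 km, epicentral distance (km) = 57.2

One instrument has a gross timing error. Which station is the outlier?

Solve using three stations at a time. Using L, M, N (subtract circle equations pairwise → linear system) gives (x, y) ≈ (-54.5, -38.0).
Distances from that point to each station vs reported:
  K: calculated 114.8 vs reported 94.5 → residual 20.3 km
  L: calculated 99.4 vs reported 99.4 → residual 0.0 km
  M: calculated 148.1 vs reported 148.1 → residual 0.0 km
  N: calculated 57.2 vs reported 57.2 → residual 0.0 km
L, M, N are mutually consistent (residuals ≈ 0); K is off by 20.3 km.

K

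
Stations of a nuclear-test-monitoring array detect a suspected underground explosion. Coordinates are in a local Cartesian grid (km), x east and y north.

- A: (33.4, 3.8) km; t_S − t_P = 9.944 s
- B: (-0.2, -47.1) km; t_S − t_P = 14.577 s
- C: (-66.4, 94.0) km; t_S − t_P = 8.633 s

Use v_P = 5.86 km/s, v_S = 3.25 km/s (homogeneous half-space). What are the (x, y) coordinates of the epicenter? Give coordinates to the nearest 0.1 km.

Distance from S−P lag: d = Δt · v_P v_S / (v_P − v_S) = Δt · (5.86·3.25)/(5.86−3.25) ≈ 7.2969·Δt.
So d_A = 72.56, d_B = 106.37, d_C = 62.99 km.
Circle about each station: (x − 33.4)² + (y − 3.8)² = 72.56²; (x + 0.2)² + (y + 47.1)² = 106.37²; (x + 66.4)² + (y − 94.0)² = 62.99².
Subtracting the A equation from the B and C equations removes the quadratic terms:
-67.2 x − 101.8 y = -4961.17
-199.6 x + 180.4 y = 13412.17
Solving the 2×2 system: x ≈ -14.5, y ≈ 58.3 km.

-14.5 km east, 58.3 km north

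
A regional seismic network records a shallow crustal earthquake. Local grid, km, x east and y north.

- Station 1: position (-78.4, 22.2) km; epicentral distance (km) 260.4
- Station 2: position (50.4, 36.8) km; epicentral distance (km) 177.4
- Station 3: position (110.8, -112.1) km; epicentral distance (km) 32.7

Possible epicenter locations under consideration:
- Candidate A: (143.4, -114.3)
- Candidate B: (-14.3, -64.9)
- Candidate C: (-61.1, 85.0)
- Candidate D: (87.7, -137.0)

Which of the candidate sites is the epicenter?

For each candidate, compare |candidate − station| to the reported distance:
Candidate A: residuals Station 1 0.0, Station 2 0.0, Station 3 0.0 → max 0.0 km
Candidate B: residuals Station 1 152.3, Station 2 56.9, Station 3 101.0 → max 152.3 km
Candidate C: residuals Station 1 195.3, Station 2 55.9, Station 3 228.8 → max 228.8 km
Candidate D: residuals Station 1 30.3, Station 2 0.4, Station 3 1.3 → max 30.3 km
Only Candidate A has all residuals ≈ 0.

Candidate A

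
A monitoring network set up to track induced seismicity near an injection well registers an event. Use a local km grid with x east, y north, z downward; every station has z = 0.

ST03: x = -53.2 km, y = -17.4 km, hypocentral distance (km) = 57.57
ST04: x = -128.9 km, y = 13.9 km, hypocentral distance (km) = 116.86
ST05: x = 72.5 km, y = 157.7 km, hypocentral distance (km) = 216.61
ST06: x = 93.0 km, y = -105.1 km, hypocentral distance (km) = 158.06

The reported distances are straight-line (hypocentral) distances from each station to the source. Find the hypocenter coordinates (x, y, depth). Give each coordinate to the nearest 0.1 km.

Each station gives a sphere (x−x_i)² + (y−y_i)² + z² = d_i² (stations at z=0).
Subtracting the ST03 sphere from ST04 and ST05: z² cancels, leaving linear equations in x and y:
-151.4 x + 62.6 y = 3333.47
251.4 x + 350.2 y = -16613.05
Solving: x ≈ -32.103, y ≈ -24.393 km (keep extra digits for the depth step; rounded: -32.1, -24.4).
Then from the ST03 sphere: z² = 57.57² − (x + 53.2)² − (y + 17.4)² with x = -32.103, y = -24.393, so z ≈ 53.107 ≈ 53.1 km.

(-32.1, -24.4, 53.1)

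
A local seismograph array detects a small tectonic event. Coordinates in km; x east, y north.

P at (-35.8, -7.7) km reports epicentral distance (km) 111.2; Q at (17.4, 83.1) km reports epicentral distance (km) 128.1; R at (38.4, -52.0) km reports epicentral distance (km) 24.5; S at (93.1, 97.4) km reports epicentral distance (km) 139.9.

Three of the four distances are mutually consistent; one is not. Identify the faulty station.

P

Solve using three stations at a time. Using Q, R, S (subtract circle equations pairwise → linear system) gives (x, y) ≈ (58.6, -38.2).
Distances from that point to each station vs reported:
  P: calculated 99.2 vs reported 111.2 → residual 12.0 km
  Q: calculated 128.1 vs reported 128.1 → residual 0.0 km
  R: calculated 24.5 vs reported 24.5 → residual 0.0 km
  S: calculated 139.9 vs reported 139.9 → residual 0.0 km
Q, R, S are mutually consistent (residuals ≈ 0); P is off by 12.0 km.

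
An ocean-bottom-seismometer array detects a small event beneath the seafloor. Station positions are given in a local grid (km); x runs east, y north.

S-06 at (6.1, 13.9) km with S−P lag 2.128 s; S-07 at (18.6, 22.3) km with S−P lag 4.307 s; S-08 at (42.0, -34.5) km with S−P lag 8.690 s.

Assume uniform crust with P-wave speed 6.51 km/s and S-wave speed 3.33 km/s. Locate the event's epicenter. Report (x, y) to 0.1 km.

x ≈ -3.7 km, y ≈ 3.2 km

Distance from S−P lag: d = Δt · v_P v_S / (v_P − v_S) = Δt · (6.51·3.33)/(6.51−3.33) ≈ 6.8171·Δt.
So d_S-06 = 14.51, d_S-07 = 29.36, d_S-08 = 59.24 km.
Circle about each station: (x − 6.1)² + (y − 13.9)² = 14.51²; (x − 18.6)² + (y − 22.3)² = 29.36²; (x − 42.0)² + (y + 34.5)² = 59.24².
Subtracting the S-06 equation from the S-07 and S-08 equations removes the quadratic terms:
25.0 x + 16.8 y = -38.64
71.8 x − 96.8 y = -575.01
Solving the 2×2 system: x ≈ -3.7, y ≈ 3.2 km.
Check against S-06 (with the unrounded x, y): √((x − 6.1)²+(y − 13.9)²) = 14.51 ≈ 14.51 km. ✓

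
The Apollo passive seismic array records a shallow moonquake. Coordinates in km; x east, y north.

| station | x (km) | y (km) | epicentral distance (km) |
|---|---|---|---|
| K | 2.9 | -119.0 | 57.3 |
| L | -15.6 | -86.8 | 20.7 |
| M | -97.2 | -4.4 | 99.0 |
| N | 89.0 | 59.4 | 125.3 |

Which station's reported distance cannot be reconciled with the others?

Solve using three stations at a time. Using K, L, M (subtract circle equations pairwise → linear system) gives (x, y) ≈ (-20.0, -66.4).
Distances from that point to each station vs reported:
  K: calculated 57.4 vs reported 57.3 → residual 0.1 km
  L: calculated 20.9 vs reported 20.7 → residual 0.2 km
  M: calculated 99.0 vs reported 99.0 → residual 0.0 km
  N: calculated 166.4 vs reported 125.3 → residual 41.1 km
K, L, M are mutually consistent (residuals ≈ 0); N is off by 41.1 km.

N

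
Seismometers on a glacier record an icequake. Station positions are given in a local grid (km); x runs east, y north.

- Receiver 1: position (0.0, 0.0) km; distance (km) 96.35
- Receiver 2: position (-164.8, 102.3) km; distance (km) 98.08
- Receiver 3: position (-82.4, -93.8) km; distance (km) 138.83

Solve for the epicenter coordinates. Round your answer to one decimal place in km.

-85.2 km east, 45.0 km north

Circle about each station: x² + y² = 96.35²; (x + 164.8)² + (y − 102.3)² = 98.08²; (x + 82.4)² + (y + 93.8)² = 138.83².
Subtracting the Receiver 1 equation from the Receiver 2 and Receiver 3 equations removes the quadratic terms:
-329.6 x + 204.6 y = 37287.97
-164.8 x − 187.6 y = 5597.75
Solving the 2×2 system: x ≈ -85.2, y ≈ 45.0 km.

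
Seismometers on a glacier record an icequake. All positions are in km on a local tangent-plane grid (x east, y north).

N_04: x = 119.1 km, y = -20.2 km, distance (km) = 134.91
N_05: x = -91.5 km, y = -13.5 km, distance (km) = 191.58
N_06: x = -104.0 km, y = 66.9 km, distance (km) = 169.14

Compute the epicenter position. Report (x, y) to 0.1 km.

Circle about each station: (x − 119.1)² + (y + 20.2)² = 134.91²; (x + 91.5)² + (y + 13.5)² = 191.58²; (x + 104.0)² + (y − 66.9)² = 169.14².
Subtracting the N_04 equation from the N_05 and N_06 equations removes the quadratic terms:
-421.2 x + 13.4 y = -24540.54
-446.2 x + 174.2 y = -9708.87
Solving the 2×2 system: x ≈ 61.5, y ≈ 101.8 km.

(61.5, 101.8)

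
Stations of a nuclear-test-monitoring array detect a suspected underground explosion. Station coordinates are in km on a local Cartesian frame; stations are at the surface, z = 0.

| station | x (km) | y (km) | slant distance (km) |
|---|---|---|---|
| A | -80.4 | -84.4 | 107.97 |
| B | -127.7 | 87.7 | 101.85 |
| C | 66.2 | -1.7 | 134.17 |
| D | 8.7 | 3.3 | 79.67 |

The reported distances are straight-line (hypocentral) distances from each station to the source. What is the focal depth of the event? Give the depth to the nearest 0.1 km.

Each station gives a sphere (x−x_i)² + (y−y_i)² + z² = d_i² (stations at z=0).
Subtracting the A sphere from B and C: z² cancels, leaving linear equations in x and y:
-94.6 x + 344.2 y = 11695.16
293.2 x + 165.4 y = -15546.26
Solving: x ≈ -62.500, y ≈ 16.800 km (keep extra digits for the depth step; rounded: -62.5, 16.8).
Then from the A sphere: z² = 107.97² − (x + 80.4)² − (y + 84.4)² with x = -62.500, y = 16.800, so z ≈ 33.101 ≈ 33.1 km.

33.1 km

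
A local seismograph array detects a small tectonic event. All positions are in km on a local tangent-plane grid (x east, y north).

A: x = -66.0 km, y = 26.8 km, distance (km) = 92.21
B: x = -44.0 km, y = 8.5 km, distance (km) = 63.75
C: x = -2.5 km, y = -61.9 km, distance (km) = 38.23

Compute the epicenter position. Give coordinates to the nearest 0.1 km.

Circle about each station: (x + 66.0)² + (y − 26.8)² = 92.21²; (x + 44.0)² + (y − 8.5)² = 63.75²; (x + 2.5)² + (y + 61.9)² = 38.23².
Subtracting the A equation from the B and C equations removes the quadratic terms:
44.0 x − 36.6 y = 1372.63
127.0 x − 177.4 y = 5804.77
Solving the 2×2 system: x ≈ 9.8, y ≈ -25.7 km.

(9.8, -25.7)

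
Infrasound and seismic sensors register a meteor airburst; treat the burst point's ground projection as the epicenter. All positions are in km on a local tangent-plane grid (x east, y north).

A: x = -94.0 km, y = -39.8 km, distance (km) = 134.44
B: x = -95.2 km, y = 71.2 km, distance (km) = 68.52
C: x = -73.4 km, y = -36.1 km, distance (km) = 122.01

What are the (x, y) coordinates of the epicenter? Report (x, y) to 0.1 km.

Circle about each station: (x + 94.0)² + (y + 39.8)² = 134.44²; (x + 95.2)² + (y − 71.2)² = 68.52²; (x + 73.4)² + (y + 36.1)² = 122.01².
Subtracting the A equation from the B and C equations removes the quadratic terms:
-2.4 x + 222.0 y = 17091.56
41.2 x + 7.4 y = -541.60
Solving the 2×2 system: x ≈ -26.9, y ≈ 76.7 km.

x ≈ -26.9 km, y ≈ 76.7 km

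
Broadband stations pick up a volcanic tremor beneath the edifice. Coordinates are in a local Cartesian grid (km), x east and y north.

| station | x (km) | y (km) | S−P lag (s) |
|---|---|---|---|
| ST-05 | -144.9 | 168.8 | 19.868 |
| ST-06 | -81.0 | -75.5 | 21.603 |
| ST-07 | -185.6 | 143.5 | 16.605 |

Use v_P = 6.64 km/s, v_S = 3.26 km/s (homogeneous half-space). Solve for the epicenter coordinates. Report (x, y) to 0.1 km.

-154.2 km east, 41.9 km north

Distance from S−P lag: d = Δt · v_P v_S / (v_P − v_S) = Δt · (6.64·3.26)/(6.64−3.26) ≈ 6.4043·Δt.
So d_ST-05 = 127.24, d_ST-06 = 138.35, d_ST-07 = 106.34 km.
Circle about each station: (x + 144.9)² + (y − 168.8)² = 127.24²; (x + 81.0)² + (y + 75.5)² = 138.35²; (x + 185.6)² + (y − 143.5)² = 106.34².
Subtracting the ST-05 equation from the ST-06 and ST-07 equations removes the quadratic terms:
127.8 x − 488.6 y = -40178.90
-81.4 x − 50.6 y = 10431.98
Solving the 2×2 system: x ≈ -154.2, y ≈ 41.9 km.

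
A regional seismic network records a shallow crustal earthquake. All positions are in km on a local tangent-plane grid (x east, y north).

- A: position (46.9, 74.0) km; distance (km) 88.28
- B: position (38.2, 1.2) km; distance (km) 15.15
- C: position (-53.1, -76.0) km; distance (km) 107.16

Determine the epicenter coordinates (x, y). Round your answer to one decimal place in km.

Circle about each station: (x − 46.9)² + (y − 74.0)² = 88.28²; (x − 38.2)² + (y − 1.2)² = 15.15²; (x + 53.1)² + (y + 76.0)² = 107.16².
Subtracting pairs of circle equations eliminates x²+y² and gives linear equations (the radical axes):
-17.4 x − 145.6 y = 1348.91
-200.0 x − 300.0 y = -2769.91
Solving the 2×2 system: x ≈ 33.8, y ≈ -13.3 km.

33.8 km east, -13.3 km north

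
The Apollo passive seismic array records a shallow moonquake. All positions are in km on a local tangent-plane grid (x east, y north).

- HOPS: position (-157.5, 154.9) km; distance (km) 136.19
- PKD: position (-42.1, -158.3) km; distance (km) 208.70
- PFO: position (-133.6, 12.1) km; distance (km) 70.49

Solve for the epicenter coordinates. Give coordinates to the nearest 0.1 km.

-73.0 km east, 48.1 km north

Circle about each station: (x + 157.5)² + (y − 154.9)² = 136.19²; (x + 42.1)² + (y + 158.3)² = 208.70²; (x + 133.6)² + (y − 12.1)² = 70.49².
Subtracting pairs of circle equations eliminates x²+y² and gives linear equations (the radical axes):
230.8 x − 626.4 y = -46976.93
47.8 x − 285.6 y = -17226.01
Solving the 2×2 system: x ≈ -73.0, y ≈ 48.1 km.
Check against HOPS (with the unrounded x, y): √((x + 157.5)²+(y − 154.9)²) = 136.19 ≈ 136.19 km. ✓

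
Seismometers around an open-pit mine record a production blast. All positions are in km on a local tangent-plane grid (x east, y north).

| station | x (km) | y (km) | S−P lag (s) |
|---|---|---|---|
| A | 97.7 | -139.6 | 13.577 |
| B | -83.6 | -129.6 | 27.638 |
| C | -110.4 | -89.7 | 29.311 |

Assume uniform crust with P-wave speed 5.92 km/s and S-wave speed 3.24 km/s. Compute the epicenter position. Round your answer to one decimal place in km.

Distance from S−P lag: d = Δt · v_P v_S / (v_P − v_S) = Δt · (5.92·3.24)/(5.92−3.24) ≈ 7.1570·Δt.
So d_A = 97.17, d_B = 197.81, d_C = 209.78 km.
Circle about each station: (x − 97.7)² + (y + 139.6)² = 97.17²; (x + 83.6)² + (y + 129.6)² = 197.81²; (x + 110.4)² + (y + 89.7)² = 209.78².
Subtracting the A equation from the B and C equations removes the quadratic terms:
-362.6 x + 20.0 y = -34935.12
-416.2 x + 99.8 y = -43364.84
Solving the 2×2 system: x ≈ 94.0, y ≈ -42.5 km.

94.0 km east, -42.5 km north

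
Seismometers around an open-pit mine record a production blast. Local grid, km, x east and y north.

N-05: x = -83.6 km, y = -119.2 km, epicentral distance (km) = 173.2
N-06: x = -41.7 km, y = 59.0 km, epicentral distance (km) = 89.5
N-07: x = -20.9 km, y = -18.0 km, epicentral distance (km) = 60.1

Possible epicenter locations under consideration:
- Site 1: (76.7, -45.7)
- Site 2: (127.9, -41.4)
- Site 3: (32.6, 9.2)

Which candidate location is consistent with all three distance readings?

Site 3

For each candidate, compare |candidate − station| to the reported distance:
Site 1: residuals N-05 3.1, N-06 68.6, N-07 41.4 → max 68.6 km
Site 2: residuals N-05 52.2, N-06 107.6, N-07 90.5 → max 107.6 km
Site 3: residuals N-05 0.0, N-06 0.1, N-07 0.1 → max 0.1 km
Only Site 3 has all residuals ≈ 0.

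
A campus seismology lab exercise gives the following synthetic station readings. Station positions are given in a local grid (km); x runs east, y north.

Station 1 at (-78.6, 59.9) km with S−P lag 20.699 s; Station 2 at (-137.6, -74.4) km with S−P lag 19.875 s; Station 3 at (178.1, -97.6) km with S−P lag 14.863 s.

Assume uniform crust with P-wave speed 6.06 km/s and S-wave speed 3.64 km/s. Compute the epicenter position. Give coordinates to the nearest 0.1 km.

Distance from S−P lag: d = Δt · v_P v_S / (v_P − v_S) = Δt · (6.06·3.64)/(6.06−3.64) ≈ 9.1150·Δt.
So d_Station 1 = 188.67, d_Station 2 = 181.16, d_Station 3 = 135.48 km.
Circle about each station: (x + 78.6)² + (y − 59.9)² = 188.67²; (x + 137.6)² + (y + 74.4)² = 181.16²; (x − 178.1)² + (y + 97.6)² = 135.48².
Subtracting pairs of circle equations eliminates x²+y² and gives linear equations (the radical axes):
-118.0 x − 268.6 y = 17480.57
513.4 x − 315.0 y = 48720.94
Solving the 2×2 system: x ≈ 43.3, y ≈ -84.1 km.

x ≈ 43.3 km, y ≈ -84.1 km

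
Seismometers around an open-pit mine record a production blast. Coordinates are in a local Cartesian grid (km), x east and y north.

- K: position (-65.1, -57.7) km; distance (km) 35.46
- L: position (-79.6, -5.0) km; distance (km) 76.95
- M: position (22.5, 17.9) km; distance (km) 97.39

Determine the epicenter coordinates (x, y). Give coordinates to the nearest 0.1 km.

(-30.2, -64.0)

Circle about each station: (x + 65.1)² + (y + 57.7)² = 35.46²; (x + 79.6)² + (y + 5.0)² = 76.95²; (x − 22.5)² + (y − 17.9)² = 97.39².
Subtracting the K equation from the L and M equations removes the quadratic terms:
-29.0 x + 105.4 y = -5870.03
175.2 x + 151.2 y = -14968.04
Solving the 2×2 system: x ≈ -30.2, y ≈ -64.0 km.
Check against K (with the unrounded x, y): √((x + 65.1)²+(y + 57.7)²) = 35.47 ≈ 35.46 km. ✓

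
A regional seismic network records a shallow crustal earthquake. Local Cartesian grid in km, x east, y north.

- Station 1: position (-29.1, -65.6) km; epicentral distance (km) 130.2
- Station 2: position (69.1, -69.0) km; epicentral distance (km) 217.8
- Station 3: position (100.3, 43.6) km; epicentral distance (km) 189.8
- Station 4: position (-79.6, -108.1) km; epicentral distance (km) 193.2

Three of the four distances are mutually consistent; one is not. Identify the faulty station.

Solve using three stations at a time. Using Station 2, Station 3, Station 4 (subtract circle equations pairwise → linear system) gives (x, y) ≈ (-84.9, 85.0).
Distances from that point to each station vs reported:
  Station 1: calculated 160.6 vs reported 130.2 → residual 30.4 km
  Station 2: calculated 217.7 vs reported 217.8 → residual 0.1 km
  Station 3: calculated 189.7 vs reported 189.8 → residual 0.1 km
  Station 4: calculated 193.1 vs reported 193.2 → residual 0.1 km
Station 2, Station 3, Station 4 are mutually consistent (residuals ≈ 0); Station 1 is off by 30.4 km.

Station 1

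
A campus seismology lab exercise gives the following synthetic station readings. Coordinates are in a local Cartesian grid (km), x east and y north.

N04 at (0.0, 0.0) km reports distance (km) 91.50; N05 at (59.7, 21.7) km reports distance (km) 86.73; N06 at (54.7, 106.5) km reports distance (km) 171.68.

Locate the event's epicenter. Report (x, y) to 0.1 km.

x ≈ 64.5 km, y ≈ -64.9 km

Circle about each station: x² + y² = 91.50²; (x − 59.7)² + (y − 21.7)² = 86.73²; (x − 54.7)² + (y − 106.5)² = 171.68².
Subtracting the N04 equation from the N05 and N06 equations removes the quadratic terms:
119.4 x + 43.4 y = 4885.14
109.4 x + 213.0 y = -6767.43
Solving the 2×2 system: x ≈ 64.5, y ≈ -64.9 km.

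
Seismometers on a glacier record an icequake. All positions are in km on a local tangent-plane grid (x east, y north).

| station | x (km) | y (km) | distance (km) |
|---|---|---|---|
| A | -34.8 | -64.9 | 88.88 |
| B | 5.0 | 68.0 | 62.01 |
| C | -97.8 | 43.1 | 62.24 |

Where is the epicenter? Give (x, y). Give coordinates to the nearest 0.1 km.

-38.6 km east, 23.9 km north

Circle about each station: (x + 34.8)² + (y + 64.9)² = 88.88²; (x − 5.0)² + (y − 68.0)² = 62.01²; (x + 97.8)² + (y − 43.1)² = 62.24².
Subtracting the A equation from the B and C equations removes the quadratic terms:
79.6 x + 265.8 y = 3280.36
-126.0 x + 216.0 y = 10025.24
Solving the 2×2 system: x ≈ -38.6, y ≈ 23.9 km.
Check against A (with the unrounded x, y): √((x + 34.8)²+(y + 64.9)²) = 88.88 ≈ 88.88 km. ✓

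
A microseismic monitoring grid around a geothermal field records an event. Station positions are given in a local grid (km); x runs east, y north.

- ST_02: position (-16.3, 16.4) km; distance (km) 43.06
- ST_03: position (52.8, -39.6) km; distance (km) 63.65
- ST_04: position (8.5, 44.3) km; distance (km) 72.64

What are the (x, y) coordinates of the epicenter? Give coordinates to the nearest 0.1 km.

x ≈ -9.4 km, y ≈ -26.1 km

Circle about each station: (x + 16.3)² + (y − 16.4)² = 43.06²; (x − 52.8)² + (y + 39.6)² = 63.65²; (x − 8.5)² + (y − 44.3)² = 72.64².
Subtracting pairs of circle equations eliminates x²+y² and gives linear equations (the radical axes):
138.2 x − 112.0 y = 1624.19
49.6 x + 55.8 y = -1922.32
Solving the 2×2 system: x ≈ -9.4, y ≈ -26.1 km.
Check against ST_02 (with the unrounded x, y): √((x + 16.3)²+(y − 16.4)²) = 43.05 ≈ 43.06 km. ✓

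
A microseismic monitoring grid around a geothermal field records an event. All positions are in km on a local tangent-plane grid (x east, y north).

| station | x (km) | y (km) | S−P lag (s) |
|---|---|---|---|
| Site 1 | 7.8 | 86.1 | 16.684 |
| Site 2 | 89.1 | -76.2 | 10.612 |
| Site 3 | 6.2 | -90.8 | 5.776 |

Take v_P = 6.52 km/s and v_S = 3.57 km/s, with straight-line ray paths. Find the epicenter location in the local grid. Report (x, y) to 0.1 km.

Distance from S−P lag: d = Δt · v_P v_S / (v_P − v_S) = Δt · (6.52·3.57)/(6.52−3.57) ≈ 7.8903·Δt.
So d_Site 1 = 131.64, d_Site 2 = 83.73, d_Site 3 = 45.57 km.
Circle about each station: (x − 7.8)² + (y − 86.1)² = 131.64²; (x − 89.1)² + (y + 76.2)² = 83.73²; (x − 6.2)² + (y + 90.8)² = 45.57².
Subtracting the Site 1 equation from the Site 2 and Site 3 equations removes the quadratic terms:
162.6 x − 324.6 y = 16589.58
-3.2 x − 353.8 y = 16061.49
Solving the 2×2 system: x ≈ 11.2, y ≈ -45.5 km.

x ≈ 11.2 km, y ≈ -45.5 km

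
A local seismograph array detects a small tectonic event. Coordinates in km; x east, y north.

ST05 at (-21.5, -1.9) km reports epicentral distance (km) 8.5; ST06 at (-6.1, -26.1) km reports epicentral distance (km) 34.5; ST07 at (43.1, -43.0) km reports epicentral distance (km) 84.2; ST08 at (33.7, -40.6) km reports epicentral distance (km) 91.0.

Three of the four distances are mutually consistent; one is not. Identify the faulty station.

ST08

Solve using three stations at a time. Using ST05, ST06, ST07 (subtract circle equations pairwise → linear system) gives (x, y) ≈ (-30.0, -1.2).
Distances from that point to each station vs reported:
  ST05: calculated 8.5 vs reported 8.5 → residual 0.0 km
  ST06: calculated 34.5 vs reported 34.5 → residual 0.0 km
  ST07: calculated 84.2 vs reported 84.2 → residual 0.0 km
  ST08: calculated 74.9 vs reported 91.0 → residual 16.1 km
ST05, ST06, ST07 are mutually consistent (residuals ≈ 0); ST08 is off by 16.1 km.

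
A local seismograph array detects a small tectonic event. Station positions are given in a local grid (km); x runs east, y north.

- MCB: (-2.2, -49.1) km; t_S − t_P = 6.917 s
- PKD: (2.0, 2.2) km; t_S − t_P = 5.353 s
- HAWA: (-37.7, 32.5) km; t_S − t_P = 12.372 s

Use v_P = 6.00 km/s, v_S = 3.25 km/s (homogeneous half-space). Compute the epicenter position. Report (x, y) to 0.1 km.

Distance from S−P lag: d = Δt · v_P v_S / (v_P − v_S) = Δt · (6.00·3.25)/(6.00−3.25) ≈ 7.0909·Δt.
So d_MCB = 49.05, d_PKD = 37.96, d_HAWA = 87.73 km.
Circle about each station: (x + 2.2)² + (y + 49.1)² = 49.05²; (x − 2.0)² + (y − 2.2)² = 37.96²; (x + 37.7)² + (y − 32.5)² = 87.73².
Subtracting pairs of circle equations eliminates x²+y² and gives linear equations (the radical axes):
8.4 x + 102.6 y = -1441.87
-71.0 x + 163.2 y = -5228.76
Solving the 2×2 system: x ≈ 34.8, y ≈ -16.9 km.

34.8 km east, -16.9 km north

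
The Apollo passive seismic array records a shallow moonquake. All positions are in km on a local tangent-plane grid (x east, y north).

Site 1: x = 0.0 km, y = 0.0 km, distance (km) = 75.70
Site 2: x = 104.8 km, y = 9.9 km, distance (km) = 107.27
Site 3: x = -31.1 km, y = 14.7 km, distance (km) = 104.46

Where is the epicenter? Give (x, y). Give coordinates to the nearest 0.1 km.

Circle about each station: x² + y² = 75.70²; (x − 104.8)² + (y − 9.9)² = 107.27²; (x + 31.1)² + (y − 14.7)² = 104.46².
Subtracting pairs of circle equations eliminates x²+y² and gives linear equations (the radical axes):
209.6 x + 19.8 y = 5304.69
-62.2 x + 29.4 y = -3998.10
Solving the 2×2 system: x ≈ 31.8, y ≈ -68.7 km.

(31.8, -68.7)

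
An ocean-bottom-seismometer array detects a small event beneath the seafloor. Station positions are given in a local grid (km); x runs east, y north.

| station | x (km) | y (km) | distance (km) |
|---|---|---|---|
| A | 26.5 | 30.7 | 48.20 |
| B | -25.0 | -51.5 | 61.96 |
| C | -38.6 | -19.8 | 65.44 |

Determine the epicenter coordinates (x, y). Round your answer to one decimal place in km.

26.8 km east, -17.5 km north

Circle about each station: (x − 26.5)² + (y − 30.7)² = 48.20²; (x + 25.0)² + (y + 51.5)² = 61.96²; (x + 38.6)² + (y + 19.8)² = 65.44².
Subtracting pairs of circle equations eliminates x²+y² and gives linear equations (the radical axes):
-103.0 x − 164.4 y = 116.71
-130.2 x − 101.0 y = -1721.89
Solving the 2×2 system: x ≈ 26.8, y ≈ -17.5 km.
Check against A (with the unrounded x, y): √((x − 26.5)²+(y − 30.7)²) = 48.20 ≈ 48.20 km. ✓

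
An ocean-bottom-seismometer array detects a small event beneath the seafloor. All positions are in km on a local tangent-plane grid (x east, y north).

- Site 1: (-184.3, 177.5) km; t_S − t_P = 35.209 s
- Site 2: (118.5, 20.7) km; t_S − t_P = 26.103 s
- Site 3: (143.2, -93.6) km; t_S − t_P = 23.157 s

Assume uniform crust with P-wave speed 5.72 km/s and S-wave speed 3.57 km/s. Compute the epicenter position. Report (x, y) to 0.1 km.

Distance from S−P lag: d = Δt · v_P v_S / (v_P − v_S) = Δt · (5.72·3.57)/(5.72−3.57) ≈ 9.4979·Δt.
So d_Site 1 = 334.41, d_Site 2 = 247.92, d_Site 3 = 219.94 km.
Circle about each station: (x + 184.3)² + (y − 177.5)² = 334.41²; (x − 118.5)² + (y − 20.7)² = 247.92²; (x − 143.2)² + (y + 93.6)² = 219.94².
Subtracting the Site 1 equation from the Site 2 and Site 3 equations removes the quadratic terms:
605.6 x − 313.6 y = -636.28
655.0 x − 542.2 y = 27250.90
Solving the 2×2 system: x ≈ -72.3, y ≈ -137.6 km.

-72.3 km east, -137.6 km north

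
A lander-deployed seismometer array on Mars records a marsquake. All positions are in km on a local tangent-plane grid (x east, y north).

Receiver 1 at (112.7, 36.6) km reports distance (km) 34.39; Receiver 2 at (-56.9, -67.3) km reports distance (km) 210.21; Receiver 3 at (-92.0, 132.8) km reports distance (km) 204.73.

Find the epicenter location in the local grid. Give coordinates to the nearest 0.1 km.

102.7 km east, 69.5 km north

Circle about each station: (x − 112.7)² + (y − 36.6)² = 34.39²; (x + 56.9)² + (y + 67.3)² = 210.21²; (x + 92.0)² + (y − 132.8)² = 204.73².
Subtracting the Receiver 1 equation from the Receiver 2 and Receiver 3 equations removes the quadratic terms:
-339.2 x − 207.8 y = -49279.52
-409.4 x + 192.4 y = -28672.71
Solving the 2×2 system: x ≈ 102.7, y ≈ 69.5 km.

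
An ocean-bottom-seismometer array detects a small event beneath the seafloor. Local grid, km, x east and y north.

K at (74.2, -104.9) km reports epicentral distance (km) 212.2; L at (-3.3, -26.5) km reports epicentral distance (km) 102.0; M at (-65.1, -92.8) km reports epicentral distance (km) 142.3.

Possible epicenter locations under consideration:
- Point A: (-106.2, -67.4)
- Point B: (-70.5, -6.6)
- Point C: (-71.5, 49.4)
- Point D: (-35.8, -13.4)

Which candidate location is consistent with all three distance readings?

For each candidate, compare |candidate − station| to the reported distance:
Point A: residuals K 27.9, L 8.7, M 94.0 → max 94.0 km
Point B: residuals K 37.3, L 31.9, M 55.9 → max 55.9 km
Point C: residuals K 0.0, L 0.0, M 0.0 → max 0.0 km
Point D: residuals K 69.1, L 67.0, M 57.7 → max 69.1 km
Only Point C has all residuals ≈ 0.

Point C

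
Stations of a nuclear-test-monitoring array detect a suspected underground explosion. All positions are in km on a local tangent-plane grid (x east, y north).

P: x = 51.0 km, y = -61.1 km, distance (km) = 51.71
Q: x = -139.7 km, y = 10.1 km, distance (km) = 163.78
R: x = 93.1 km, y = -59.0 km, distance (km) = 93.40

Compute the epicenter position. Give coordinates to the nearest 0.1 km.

Circle about each station: (x − 51.0)² + (y + 61.1)² = 51.71²; (x + 139.7)² + (y − 10.1)² = 163.78²; (x − 93.1)² + (y + 59.0)² = 93.40².
Subtracting the P equation from the Q and R equations removes the quadratic terms:
-381.4 x + 142.4 y = -10866.07
84.2 x + 4.2 y = -235.24
Solving the 2×2 system: x ≈ 0.9, y ≈ -73.9 km.
Check against P (with the unrounded x, y): √((x − 51.0)²+(y + 61.1)²) = 51.72 ≈ 51.71 km. ✓

x ≈ 0.9 km, y ≈ -73.9 km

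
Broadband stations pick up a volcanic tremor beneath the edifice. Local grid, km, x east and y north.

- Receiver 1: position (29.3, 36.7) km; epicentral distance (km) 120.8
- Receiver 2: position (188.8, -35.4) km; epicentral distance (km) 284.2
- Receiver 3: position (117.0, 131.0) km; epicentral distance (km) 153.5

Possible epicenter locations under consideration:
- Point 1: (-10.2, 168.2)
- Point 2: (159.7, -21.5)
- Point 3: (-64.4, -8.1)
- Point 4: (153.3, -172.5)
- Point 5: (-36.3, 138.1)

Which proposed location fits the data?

Point 5

For each candidate, compare |candidate − station| to the reported distance:
Point 1: residuals Receiver 1 16.5, Receiver 2 0.5, Receiver 3 21.0 → max 21.0 km
Point 2: residuals Receiver 1 22.0, Receiver 2 252.0, Receiver 3 4.9 → max 252.0 km
Point 3: residuals Receiver 1 16.9, Receiver 2 29.5, Receiver 3 75.1 → max 75.1 km
Point 4: residuals Receiver 1 122.4, Receiver 2 142.6, Receiver 3 152.2 → max 152.2 km
Point 5: residuals Receiver 1 0.0, Receiver 2 0.0, Receiver 3 0.0 → max 0.0 km
Only Point 5 has all residuals ≈ 0.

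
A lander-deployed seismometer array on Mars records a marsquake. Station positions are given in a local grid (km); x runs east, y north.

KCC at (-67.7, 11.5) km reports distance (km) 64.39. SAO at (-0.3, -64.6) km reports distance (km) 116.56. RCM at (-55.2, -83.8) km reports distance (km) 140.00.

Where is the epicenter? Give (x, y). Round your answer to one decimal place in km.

Circle about each station: (x + 67.7)² + (y − 11.5)² = 64.39²; (x + 0.3)² + (y + 64.6)² = 116.56²; (x + 55.2)² + (y + 83.8)² = 140.00².
Subtracting the KCC equation from the SAO and RCM equations removes the quadratic terms:
134.8 x − 152.2 y = -9982.45
25.0 x − 190.6 y = -10099.99
Solving the 2×2 system: x ≈ -16.7, y ≈ 50.8 km.
Check against KCC (with the unrounded x, y): √((x + 67.7)²+(y − 11.5)²) = 64.39 ≈ 64.39 km. ✓

-16.7 km east, 50.8 km north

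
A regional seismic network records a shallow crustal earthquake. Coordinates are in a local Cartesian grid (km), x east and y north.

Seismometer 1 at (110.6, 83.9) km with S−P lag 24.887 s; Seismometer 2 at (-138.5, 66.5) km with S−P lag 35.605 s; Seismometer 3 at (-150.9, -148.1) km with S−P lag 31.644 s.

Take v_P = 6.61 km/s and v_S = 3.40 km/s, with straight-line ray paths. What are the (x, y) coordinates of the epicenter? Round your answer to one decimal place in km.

Distance from S−P lag: d = Δt · v_P v_S / (v_P − v_S) = Δt · (6.61·3.40)/(6.61−3.40) ≈ 7.0012·Δt.
So d_Seismometer 1 = 174.24, d_Seismometer 2 = 249.28, d_Seismometer 3 = 221.55 km.
Circle about each station: (x − 110.6)² + (y − 83.9)² = 174.24²; (x + 138.5)² + (y − 66.5)² = 249.28²; (x + 150.9)² + (y + 148.1)² = 221.55².
Subtracting the Seismometer 1 equation from the Seismometer 2 and Seismometer 3 equations removes the quadratic terms:
-498.2 x − 34.8 y = -27448.01
-523.0 x − 464.0 y = 6708.03
Solving the 2×2 system: x ≈ 60.9, y ≈ -83.1 km.

x ≈ 60.9 km, y ≈ -83.1 km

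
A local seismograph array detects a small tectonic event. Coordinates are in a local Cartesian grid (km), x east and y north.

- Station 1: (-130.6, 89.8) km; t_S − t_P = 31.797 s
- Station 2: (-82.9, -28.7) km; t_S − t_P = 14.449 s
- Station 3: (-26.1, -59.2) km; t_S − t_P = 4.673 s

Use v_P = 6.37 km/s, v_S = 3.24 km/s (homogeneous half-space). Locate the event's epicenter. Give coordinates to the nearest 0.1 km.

Distance from S−P lag: d = Δt · v_P v_S / (v_P − v_S) = Δt · (6.37·3.24)/(6.37−3.24) ≈ 6.5939·Δt.
So d_Station 1 = 209.67, d_Station 2 = 95.27, d_Station 3 = 30.81 km.
Circle about each station: (x + 130.6)² + (y − 89.8)² = 209.67²; (x + 82.9)² + (y + 28.7)² = 95.27²; (x + 26.1)² + (y + 59.2)² = 30.81².
Subtracting the Station 1 equation from the Station 2 and Station 3 equations removes the quadratic terms:
95.4 x − 237.0 y = 17460.84
209.0 x − 298.0 y = 22077.70
Solving the 2×2 system: x ≈ 1.4, y ≈ -73.1 km.
Check against Station 1 (with the unrounded x, y): √((x + 130.6)²+(y − 89.8)²) = 209.67 ≈ 209.67 km. ✓

(1.4, -73.1)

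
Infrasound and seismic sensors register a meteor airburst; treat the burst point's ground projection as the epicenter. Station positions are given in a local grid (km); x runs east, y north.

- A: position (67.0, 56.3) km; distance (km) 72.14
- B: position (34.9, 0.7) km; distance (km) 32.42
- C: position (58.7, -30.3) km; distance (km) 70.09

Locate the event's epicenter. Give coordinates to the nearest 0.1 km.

Circle about each station: (x − 67.0)² + (y − 56.3)² = 72.14²; (x − 34.9)² + (y − 0.7)² = 32.42²; (x − 58.7)² + (y + 30.3)² = 70.09².
Subtracting the A equation from the B and C equations removes the quadratic terms:
-64.2 x − 111.2 y = -2287.07
-16.6 x − 173.2 y = -3003.34
Solving the 2×2 system: x ≈ 6.7, y ≈ 16.7 km.
Check against A (with the unrounded x, y): √((x − 67.0)²+(y − 56.3)²) = 72.14 ≈ 72.14 km. ✓

(6.7, 16.7)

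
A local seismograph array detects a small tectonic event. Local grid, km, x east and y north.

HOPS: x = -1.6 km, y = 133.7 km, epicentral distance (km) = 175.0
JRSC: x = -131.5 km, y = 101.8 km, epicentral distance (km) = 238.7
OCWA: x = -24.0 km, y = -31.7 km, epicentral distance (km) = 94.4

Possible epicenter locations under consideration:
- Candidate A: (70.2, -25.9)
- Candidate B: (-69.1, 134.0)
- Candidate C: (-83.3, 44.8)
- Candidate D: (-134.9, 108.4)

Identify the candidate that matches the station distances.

For each candidate, compare |candidate − station| to the reported distance:
Candidate A: residuals HOPS 0.0, JRSC 0.0, OCWA 0.0 → max 0.0 km
Candidate B: residuals HOPS 107.5, JRSC 168.5, OCWA 77.3 → max 168.5 km
Candidate C: residuals HOPS 54.3, JRSC 164.1, OCWA 2.4 → max 164.1 km
Candidate D: residuals HOPS 39.3, JRSC 231.3, OCWA 84.3 → max 231.3 km
Only Candidate A has all residuals ≈ 0.

Candidate A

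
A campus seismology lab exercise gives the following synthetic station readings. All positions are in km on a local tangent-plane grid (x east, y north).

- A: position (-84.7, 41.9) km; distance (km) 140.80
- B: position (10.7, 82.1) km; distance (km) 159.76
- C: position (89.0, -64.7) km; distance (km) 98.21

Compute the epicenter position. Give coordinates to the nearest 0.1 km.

Circle about each station: (x + 84.7)² + (y − 41.9)² = 140.80²; (x − 10.7)² + (y − 82.1)² = 159.76²; (x − 89.0)² + (y + 64.7)² = 98.21².
Subtracting the A equation from the B and C equations removes the quadratic terms:
190.8 x + 80.4 y = -7773.42
347.4 x − 213.2 y = 13356.83
Solving the 2×2 system: x ≈ -8.5, y ≈ -76.5 km.

-8.5 km east, -76.5 km north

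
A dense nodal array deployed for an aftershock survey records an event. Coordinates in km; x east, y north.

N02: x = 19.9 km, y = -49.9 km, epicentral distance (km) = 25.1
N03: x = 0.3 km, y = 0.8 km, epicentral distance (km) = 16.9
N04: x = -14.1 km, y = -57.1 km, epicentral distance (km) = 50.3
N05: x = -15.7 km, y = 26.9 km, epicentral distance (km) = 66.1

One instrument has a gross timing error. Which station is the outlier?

Solve using three stations at a time. Using N02, N04, N05 (subtract circle equations pairwise → linear system) gives (x, y) ≈ (24.9, -25.3).
Distances from that point to each station vs reported:
  N02: calculated 25.1 vs reported 25.1 → residual 0.0 km
  N03: calculated 35.8 vs reported 16.9 → residual 18.9 km
  N04: calculated 50.3 vs reported 50.3 → residual 0.0 km
  N05: calculated 66.1 vs reported 66.1 → residual 0.0 km
N02, N04, N05 are mutually consistent (residuals ≈ 0); N03 is off by 18.9 km.

N03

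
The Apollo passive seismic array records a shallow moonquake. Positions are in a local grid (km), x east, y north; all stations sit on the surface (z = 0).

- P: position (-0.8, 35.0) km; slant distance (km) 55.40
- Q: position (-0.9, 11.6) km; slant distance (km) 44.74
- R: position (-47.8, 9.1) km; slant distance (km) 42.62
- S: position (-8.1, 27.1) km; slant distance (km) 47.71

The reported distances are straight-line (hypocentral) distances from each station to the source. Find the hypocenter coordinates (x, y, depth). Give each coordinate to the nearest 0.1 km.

Each station gives a sphere (x−x_i)² + (y−y_i)² + z² = d_i² (stations at z=0).
Subtracting the P sphere from Q and R: z² cancels, leaving linear equations in x and y:
-0.2 x − 46.8 y = -22.78
-94.0 x − 51.8 y = 2394.71
Solving: x ≈ -25.805, y ≈ 0.597 km (keep extra digits for the depth step; rounded: -25.8, 0.6).
Then from the P sphere: z² = 55.40² − (x + 0.8)² − (y − 35.0)² with x = -25.805, y = 0.597, so z ≈ 35.501 ≈ 35.5 km.

(-25.8, 0.6, 35.5)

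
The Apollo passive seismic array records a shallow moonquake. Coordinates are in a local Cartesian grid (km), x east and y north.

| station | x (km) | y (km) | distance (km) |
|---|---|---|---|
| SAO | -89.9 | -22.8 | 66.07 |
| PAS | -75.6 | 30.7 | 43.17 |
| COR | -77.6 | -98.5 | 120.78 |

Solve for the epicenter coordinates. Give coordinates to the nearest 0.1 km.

x ≈ -35.5 km, y ≈ 14.7 km

Circle about each station: (x + 89.9)² + (y + 22.8)² = 66.07²; (x + 75.6)² + (y − 30.7)² = 43.17²; (x + 77.6)² + (y + 98.5)² = 120.78².
Subtracting pairs of circle equations eliminates x²+y² and gives linear equations (the radical axes):
28.6 x + 107.0 y = 557.60
24.6 x − 151.4 y = -3100.40
Solving the 2×2 system: x ≈ -35.5, y ≈ 14.7 km.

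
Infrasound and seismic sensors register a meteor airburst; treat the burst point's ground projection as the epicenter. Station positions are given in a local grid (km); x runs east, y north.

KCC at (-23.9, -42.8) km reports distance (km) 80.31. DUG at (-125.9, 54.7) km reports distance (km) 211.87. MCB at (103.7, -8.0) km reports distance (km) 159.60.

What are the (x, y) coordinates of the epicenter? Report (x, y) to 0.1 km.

-8.4 km east, -121.6 km north

Circle about each station: (x + 23.9)² + (y + 42.8)² = 80.31²; (x + 125.9)² + (y − 54.7)² = 211.87²; (x − 103.7)² + (y + 8.0)² = 159.60².
Subtracting pairs of circle equations eliminates x²+y² and gives linear equations (the radical axes):
-204.0 x + 195.0 y = -21999.35
255.2 x + 69.6 y = -10607.82
Solving the 2×2 system: x ≈ -8.4, y ≈ -121.6 km.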